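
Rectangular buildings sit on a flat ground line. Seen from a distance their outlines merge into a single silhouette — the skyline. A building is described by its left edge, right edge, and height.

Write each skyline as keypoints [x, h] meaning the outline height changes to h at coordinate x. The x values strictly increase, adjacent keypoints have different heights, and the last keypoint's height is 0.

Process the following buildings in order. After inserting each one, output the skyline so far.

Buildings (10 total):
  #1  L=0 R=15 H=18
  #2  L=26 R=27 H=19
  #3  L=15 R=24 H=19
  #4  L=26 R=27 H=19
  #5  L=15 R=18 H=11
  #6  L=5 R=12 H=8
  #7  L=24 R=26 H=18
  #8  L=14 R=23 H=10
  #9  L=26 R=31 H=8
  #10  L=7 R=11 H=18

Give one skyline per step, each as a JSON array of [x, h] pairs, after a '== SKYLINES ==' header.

== SKYLINES ==
[[0,18],[15,0]]
[[0,18],[15,0],[26,19],[27,0]]
[[0,18],[15,19],[24,0],[26,19],[27,0]]
[[0,18],[15,19],[24,0],[26,19],[27,0]]
[[0,18],[15,19],[24,0],[26,19],[27,0]]
[[0,18],[15,19],[24,0],[26,19],[27,0]]
[[0,18],[15,19],[24,18],[26,19],[27,0]]
[[0,18],[15,19],[24,18],[26,19],[27,0]]
[[0,18],[15,19],[24,18],[26,19],[27,8],[31,0]]
[[0,18],[15,19],[24,18],[26,19],[27,8],[31,0]]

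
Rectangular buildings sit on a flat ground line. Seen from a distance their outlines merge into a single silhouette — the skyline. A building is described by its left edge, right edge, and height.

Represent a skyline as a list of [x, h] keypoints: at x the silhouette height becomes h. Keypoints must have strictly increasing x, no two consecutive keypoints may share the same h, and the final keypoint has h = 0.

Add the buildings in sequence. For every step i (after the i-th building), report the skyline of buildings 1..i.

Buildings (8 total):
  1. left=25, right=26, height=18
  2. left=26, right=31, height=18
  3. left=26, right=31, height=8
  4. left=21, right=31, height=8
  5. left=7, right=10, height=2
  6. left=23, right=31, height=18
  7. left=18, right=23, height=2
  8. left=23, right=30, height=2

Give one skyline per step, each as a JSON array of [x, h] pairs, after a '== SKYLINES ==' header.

== SKYLINES ==
[[25,18],[26,0]]
[[25,18],[31,0]]
[[25,18],[31,0]]
[[21,8],[25,18],[31,0]]
[[7,2],[10,0],[21,8],[25,18],[31,0]]
[[7,2],[10,0],[21,8],[23,18],[31,0]]
[[7,2],[10,0],[18,2],[21,8],[23,18],[31,0]]
[[7,2],[10,0],[18,2],[21,8],[23,18],[31,0]]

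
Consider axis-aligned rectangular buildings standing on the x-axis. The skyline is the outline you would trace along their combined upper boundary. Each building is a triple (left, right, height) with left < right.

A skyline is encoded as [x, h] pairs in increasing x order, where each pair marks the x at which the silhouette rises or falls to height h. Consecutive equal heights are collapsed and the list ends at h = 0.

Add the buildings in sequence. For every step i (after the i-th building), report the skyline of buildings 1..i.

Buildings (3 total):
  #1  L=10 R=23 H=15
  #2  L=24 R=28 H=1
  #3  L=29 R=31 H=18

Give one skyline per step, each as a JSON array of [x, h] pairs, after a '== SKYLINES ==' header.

== SKYLINES ==
[[10,15],[23,0]]
[[10,15],[23,0],[24,1],[28,0]]
[[10,15],[23,0],[24,1],[28,0],[29,18],[31,0]]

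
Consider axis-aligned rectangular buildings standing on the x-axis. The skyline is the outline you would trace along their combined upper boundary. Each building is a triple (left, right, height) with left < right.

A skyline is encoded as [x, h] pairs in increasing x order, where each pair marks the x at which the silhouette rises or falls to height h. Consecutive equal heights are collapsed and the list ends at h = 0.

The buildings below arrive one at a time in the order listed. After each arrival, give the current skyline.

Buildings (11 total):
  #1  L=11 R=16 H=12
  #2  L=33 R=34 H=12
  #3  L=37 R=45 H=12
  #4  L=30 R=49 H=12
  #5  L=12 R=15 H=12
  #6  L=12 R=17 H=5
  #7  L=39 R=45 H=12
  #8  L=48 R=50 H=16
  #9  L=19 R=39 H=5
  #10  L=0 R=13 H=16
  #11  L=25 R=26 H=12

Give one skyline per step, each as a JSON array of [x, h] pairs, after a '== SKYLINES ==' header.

== SKYLINES ==
[[11,12],[16,0]]
[[11,12],[16,0],[33,12],[34,0]]
[[11,12],[16,0],[33,12],[34,0],[37,12],[45,0]]
[[11,12],[16,0],[30,12],[49,0]]
[[11,12],[16,0],[30,12],[49,0]]
[[11,12],[16,5],[17,0],[30,12],[49,0]]
[[11,12],[16,5],[17,0],[30,12],[49,0]]
[[11,12],[16,5],[17,0],[30,12],[48,16],[50,0]]
[[11,12],[16,5],[17,0],[19,5],[30,12],[48,16],[50,0]]
[[0,16],[13,12],[16,5],[17,0],[19,5],[30,12],[48,16],[50,0]]
[[0,16],[13,12],[16,5],[17,0],[19,5],[25,12],[26,5],[30,12],[48,16],[50,0]]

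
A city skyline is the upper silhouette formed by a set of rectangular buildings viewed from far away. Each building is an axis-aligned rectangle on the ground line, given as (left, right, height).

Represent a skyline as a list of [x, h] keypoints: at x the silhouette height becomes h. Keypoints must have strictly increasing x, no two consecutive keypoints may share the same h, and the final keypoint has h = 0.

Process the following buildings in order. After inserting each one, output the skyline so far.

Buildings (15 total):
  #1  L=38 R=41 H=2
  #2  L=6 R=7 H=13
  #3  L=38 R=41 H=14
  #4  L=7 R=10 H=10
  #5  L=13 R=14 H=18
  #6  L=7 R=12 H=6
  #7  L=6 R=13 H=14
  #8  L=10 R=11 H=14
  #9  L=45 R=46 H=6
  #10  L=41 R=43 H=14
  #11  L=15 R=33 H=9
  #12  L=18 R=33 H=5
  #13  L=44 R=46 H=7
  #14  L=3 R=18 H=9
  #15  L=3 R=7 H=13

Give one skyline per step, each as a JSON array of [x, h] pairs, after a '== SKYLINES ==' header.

== SKYLINES ==
[[38,2],[41,0]]
[[6,13],[7,0],[38,2],[41,0]]
[[6,13],[7,0],[38,14],[41,0]]
[[6,13],[7,10],[10,0],[38,14],[41,0]]
[[6,13],[7,10],[10,0],[13,18],[14,0],[38,14],[41,0]]
[[6,13],[7,10],[10,6],[12,0],[13,18],[14,0],[38,14],[41,0]]
[[6,14],[13,18],[14,0],[38,14],[41,0]]
[[6,14],[13,18],[14,0],[38,14],[41,0]]
[[6,14],[13,18],[14,0],[38,14],[41,0],[45,6],[46,0]]
[[6,14],[13,18],[14,0],[38,14],[43,0],[45,6],[46,0]]
[[6,14],[13,18],[14,0],[15,9],[33,0],[38,14],[43,0],[45,6],[46,0]]
[[6,14],[13,18],[14,0],[15,9],[33,0],[38,14],[43,0],[45,6],[46,0]]
[[6,14],[13,18],[14,0],[15,9],[33,0],[38,14],[43,0],[44,7],[46,0]]
[[3,9],[6,14],[13,18],[14,9],[33,0],[38,14],[43,0],[44,7],[46,0]]
[[3,13],[6,14],[13,18],[14,9],[33,0],[38,14],[43,0],[44,7],[46,0]]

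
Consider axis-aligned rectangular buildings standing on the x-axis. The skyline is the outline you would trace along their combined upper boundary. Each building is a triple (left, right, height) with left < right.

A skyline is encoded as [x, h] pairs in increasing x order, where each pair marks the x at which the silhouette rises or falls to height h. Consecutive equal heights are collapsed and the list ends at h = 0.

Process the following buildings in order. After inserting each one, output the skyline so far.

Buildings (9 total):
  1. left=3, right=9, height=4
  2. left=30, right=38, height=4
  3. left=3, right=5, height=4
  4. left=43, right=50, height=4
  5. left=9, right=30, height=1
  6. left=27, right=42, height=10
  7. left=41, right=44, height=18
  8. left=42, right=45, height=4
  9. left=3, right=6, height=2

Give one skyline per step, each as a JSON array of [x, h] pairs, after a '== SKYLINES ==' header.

== SKYLINES ==
[[3,4],[9,0]]
[[3,4],[9,0],[30,4],[38,0]]
[[3,4],[9,0],[30,4],[38,0]]
[[3,4],[9,0],[30,4],[38,0],[43,4],[50,0]]
[[3,4],[9,1],[30,4],[38,0],[43,4],[50,0]]
[[3,4],[9,1],[27,10],[42,0],[43,4],[50,0]]
[[3,4],[9,1],[27,10],[41,18],[44,4],[50,0]]
[[3,4],[9,1],[27,10],[41,18],[44,4],[50,0]]
[[3,4],[9,1],[27,10],[41,18],[44,4],[50,0]]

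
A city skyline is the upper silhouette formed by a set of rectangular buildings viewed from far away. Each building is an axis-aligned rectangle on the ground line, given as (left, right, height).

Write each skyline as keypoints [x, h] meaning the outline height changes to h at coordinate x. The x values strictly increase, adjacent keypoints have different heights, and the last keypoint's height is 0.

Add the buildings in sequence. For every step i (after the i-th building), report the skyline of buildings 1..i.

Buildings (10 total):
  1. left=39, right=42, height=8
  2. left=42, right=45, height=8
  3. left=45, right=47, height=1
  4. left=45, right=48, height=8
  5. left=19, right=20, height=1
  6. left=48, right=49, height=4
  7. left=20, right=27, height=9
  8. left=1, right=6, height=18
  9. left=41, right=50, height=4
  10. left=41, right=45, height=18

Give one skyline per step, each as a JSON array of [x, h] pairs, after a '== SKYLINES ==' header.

== SKYLINES ==
[[39,8],[42,0]]
[[39,8],[45,0]]
[[39,8],[45,1],[47,0]]
[[39,8],[48,0]]
[[19,1],[20,0],[39,8],[48,0]]
[[19,1],[20,0],[39,8],[48,4],[49,0]]
[[19,1],[20,9],[27,0],[39,8],[48,4],[49,0]]
[[1,18],[6,0],[19,1],[20,9],[27,0],[39,8],[48,4],[49,0]]
[[1,18],[6,0],[19,1],[20,9],[27,0],[39,8],[48,4],[50,0]]
[[1,18],[6,0],[19,1],[20,9],[27,0],[39,8],[41,18],[45,8],[48,4],[50,0]]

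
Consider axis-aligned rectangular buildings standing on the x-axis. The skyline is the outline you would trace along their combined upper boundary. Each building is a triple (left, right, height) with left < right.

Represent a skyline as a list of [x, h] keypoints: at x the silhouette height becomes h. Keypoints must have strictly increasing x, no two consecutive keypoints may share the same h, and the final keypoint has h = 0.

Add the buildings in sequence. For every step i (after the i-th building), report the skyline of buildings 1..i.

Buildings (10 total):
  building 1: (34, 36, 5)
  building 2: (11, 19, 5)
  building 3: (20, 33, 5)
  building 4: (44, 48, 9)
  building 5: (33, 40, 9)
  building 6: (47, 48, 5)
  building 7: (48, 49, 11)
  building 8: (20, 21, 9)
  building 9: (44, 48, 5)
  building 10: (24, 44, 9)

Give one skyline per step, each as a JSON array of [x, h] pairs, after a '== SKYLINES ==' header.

== SKYLINES ==
[[34,5],[36,0]]
[[11,5],[19,0],[34,5],[36,0]]
[[11,5],[19,0],[20,5],[33,0],[34,5],[36,0]]
[[11,5],[19,0],[20,5],[33,0],[34,5],[36,0],[44,9],[48,0]]
[[11,5],[19,0],[20,5],[33,9],[40,0],[44,9],[48,0]]
[[11,5],[19,0],[20,5],[33,9],[40,0],[44,9],[48,0]]
[[11,5],[19,0],[20,5],[33,9],[40,0],[44,9],[48,11],[49,0]]
[[11,5],[19,0],[20,9],[21,5],[33,9],[40,0],[44,9],[48,11],[49,0]]
[[11,5],[19,0],[20,9],[21,5],[33,9],[40,0],[44,9],[48,11],[49,0]]
[[11,5],[19,0],[20,9],[21,5],[24,9],[48,11],[49,0]]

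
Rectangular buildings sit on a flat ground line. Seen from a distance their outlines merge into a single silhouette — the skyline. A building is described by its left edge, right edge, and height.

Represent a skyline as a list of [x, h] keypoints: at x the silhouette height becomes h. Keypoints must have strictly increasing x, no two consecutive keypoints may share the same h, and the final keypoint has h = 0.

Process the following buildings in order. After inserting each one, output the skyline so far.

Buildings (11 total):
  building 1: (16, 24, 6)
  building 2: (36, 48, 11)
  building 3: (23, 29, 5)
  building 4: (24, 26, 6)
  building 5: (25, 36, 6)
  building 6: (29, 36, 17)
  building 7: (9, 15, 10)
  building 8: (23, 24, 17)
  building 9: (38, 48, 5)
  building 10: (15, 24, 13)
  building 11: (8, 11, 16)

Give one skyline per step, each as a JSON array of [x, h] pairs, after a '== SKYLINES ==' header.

== SKYLINES ==
[[16,6],[24,0]]
[[16,6],[24,0],[36,11],[48,0]]
[[16,6],[24,5],[29,0],[36,11],[48,0]]
[[16,6],[26,5],[29,0],[36,11],[48,0]]
[[16,6],[36,11],[48,0]]
[[16,6],[29,17],[36,11],[48,0]]
[[9,10],[15,0],[16,6],[29,17],[36,11],[48,0]]
[[9,10],[15,0],[16,6],[23,17],[24,6],[29,17],[36,11],[48,0]]
[[9,10],[15,0],[16,6],[23,17],[24,6],[29,17],[36,11],[48,0]]
[[9,10],[15,13],[23,17],[24,6],[29,17],[36,11],[48,0]]
[[8,16],[11,10],[15,13],[23,17],[24,6],[29,17],[36,11],[48,0]]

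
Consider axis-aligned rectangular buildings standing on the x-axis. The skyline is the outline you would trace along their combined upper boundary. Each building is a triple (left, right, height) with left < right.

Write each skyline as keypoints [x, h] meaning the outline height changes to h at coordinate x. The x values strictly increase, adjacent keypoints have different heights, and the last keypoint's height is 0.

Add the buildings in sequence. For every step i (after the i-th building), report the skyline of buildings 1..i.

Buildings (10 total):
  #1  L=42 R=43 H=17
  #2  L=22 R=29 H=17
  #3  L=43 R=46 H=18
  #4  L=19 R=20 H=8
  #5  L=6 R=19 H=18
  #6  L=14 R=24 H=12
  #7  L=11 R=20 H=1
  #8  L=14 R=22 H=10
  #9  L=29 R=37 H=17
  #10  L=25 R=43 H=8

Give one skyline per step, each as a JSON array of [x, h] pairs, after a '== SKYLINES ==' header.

== SKYLINES ==
[[42,17],[43,0]]
[[22,17],[29,0],[42,17],[43,0]]
[[22,17],[29,0],[42,17],[43,18],[46,0]]
[[19,8],[20,0],[22,17],[29,0],[42,17],[43,18],[46,0]]
[[6,18],[19,8],[20,0],[22,17],[29,0],[42,17],[43,18],[46,0]]
[[6,18],[19,12],[22,17],[29,0],[42,17],[43,18],[46,0]]
[[6,18],[19,12],[22,17],[29,0],[42,17],[43,18],[46,0]]
[[6,18],[19,12],[22,17],[29,0],[42,17],[43,18],[46,0]]
[[6,18],[19,12],[22,17],[37,0],[42,17],[43,18],[46,0]]
[[6,18],[19,12],[22,17],[37,8],[42,17],[43,18],[46,0]]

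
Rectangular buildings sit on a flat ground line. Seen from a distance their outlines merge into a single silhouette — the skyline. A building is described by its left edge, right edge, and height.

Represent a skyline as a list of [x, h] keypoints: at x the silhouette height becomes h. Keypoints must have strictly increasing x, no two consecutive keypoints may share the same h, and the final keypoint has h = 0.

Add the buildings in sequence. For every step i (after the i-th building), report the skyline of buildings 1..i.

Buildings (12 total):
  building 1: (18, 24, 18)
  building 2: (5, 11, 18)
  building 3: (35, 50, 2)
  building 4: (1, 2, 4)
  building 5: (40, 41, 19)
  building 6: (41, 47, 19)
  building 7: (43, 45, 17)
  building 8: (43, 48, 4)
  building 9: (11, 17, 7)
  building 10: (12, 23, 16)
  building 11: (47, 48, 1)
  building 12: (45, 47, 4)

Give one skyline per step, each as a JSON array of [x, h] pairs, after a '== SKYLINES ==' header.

== SKYLINES ==
[[18,18],[24,0]]
[[5,18],[11,0],[18,18],[24,0]]
[[5,18],[11,0],[18,18],[24,0],[35,2],[50,0]]
[[1,4],[2,0],[5,18],[11,0],[18,18],[24,0],[35,2],[50,0]]
[[1,4],[2,0],[5,18],[11,0],[18,18],[24,0],[35,2],[40,19],[41,2],[50,0]]
[[1,4],[2,0],[5,18],[11,0],[18,18],[24,0],[35,2],[40,19],[47,2],[50,0]]
[[1,4],[2,0],[5,18],[11,0],[18,18],[24,0],[35,2],[40,19],[47,2],[50,0]]
[[1,4],[2,0],[5,18],[11,0],[18,18],[24,0],[35,2],[40,19],[47,4],[48,2],[50,0]]
[[1,4],[2,0],[5,18],[11,7],[17,0],[18,18],[24,0],[35,2],[40,19],[47,4],[48,2],[50,0]]
[[1,4],[2,0],[5,18],[11,7],[12,16],[18,18],[24,0],[35,2],[40,19],[47,4],[48,2],[50,0]]
[[1,4],[2,0],[5,18],[11,7],[12,16],[18,18],[24,0],[35,2],[40,19],[47,4],[48,2],[50,0]]
[[1,4],[2,0],[5,18],[11,7],[12,16],[18,18],[24,0],[35,2],[40,19],[47,4],[48,2],[50,0]]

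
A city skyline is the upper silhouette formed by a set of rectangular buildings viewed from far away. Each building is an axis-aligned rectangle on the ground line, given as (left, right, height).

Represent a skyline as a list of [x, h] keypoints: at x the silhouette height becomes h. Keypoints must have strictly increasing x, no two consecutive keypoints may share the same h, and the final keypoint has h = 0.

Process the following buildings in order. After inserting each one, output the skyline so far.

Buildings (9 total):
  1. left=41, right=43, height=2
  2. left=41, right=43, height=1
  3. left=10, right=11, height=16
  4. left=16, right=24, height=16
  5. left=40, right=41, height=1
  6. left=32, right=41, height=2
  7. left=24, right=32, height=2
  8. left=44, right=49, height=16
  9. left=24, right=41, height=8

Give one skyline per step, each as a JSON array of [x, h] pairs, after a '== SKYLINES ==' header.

== SKYLINES ==
[[41,2],[43,0]]
[[41,2],[43,0]]
[[10,16],[11,0],[41,2],[43,0]]
[[10,16],[11,0],[16,16],[24,0],[41,2],[43,0]]
[[10,16],[11,0],[16,16],[24,0],[40,1],[41,2],[43,0]]
[[10,16],[11,0],[16,16],[24,0],[32,2],[43,0]]
[[10,16],[11,0],[16,16],[24,2],[43,0]]
[[10,16],[11,0],[16,16],[24,2],[43,0],[44,16],[49,0]]
[[10,16],[11,0],[16,16],[24,8],[41,2],[43,0],[44,16],[49,0]]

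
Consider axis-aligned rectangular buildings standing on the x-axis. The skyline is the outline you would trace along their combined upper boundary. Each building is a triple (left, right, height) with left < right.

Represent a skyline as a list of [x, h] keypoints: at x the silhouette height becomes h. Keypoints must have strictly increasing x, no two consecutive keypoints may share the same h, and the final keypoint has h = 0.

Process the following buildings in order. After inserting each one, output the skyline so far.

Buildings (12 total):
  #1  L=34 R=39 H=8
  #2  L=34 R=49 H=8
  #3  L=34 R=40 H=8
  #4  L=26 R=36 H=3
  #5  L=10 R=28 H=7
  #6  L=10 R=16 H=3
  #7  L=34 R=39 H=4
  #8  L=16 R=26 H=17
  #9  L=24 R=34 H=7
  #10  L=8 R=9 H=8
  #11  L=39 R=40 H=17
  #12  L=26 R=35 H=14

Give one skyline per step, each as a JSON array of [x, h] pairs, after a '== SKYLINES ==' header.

== SKYLINES ==
[[34,8],[39,0]]
[[34,8],[49,0]]
[[34,8],[49,0]]
[[26,3],[34,8],[49,0]]
[[10,7],[28,3],[34,8],[49,0]]
[[10,7],[28,3],[34,8],[49,0]]
[[10,7],[28,3],[34,8],[49,0]]
[[10,7],[16,17],[26,7],[28,3],[34,8],[49,0]]
[[10,7],[16,17],[26,7],[34,8],[49,0]]
[[8,8],[9,0],[10,7],[16,17],[26,7],[34,8],[49,0]]
[[8,8],[9,0],[10,7],[16,17],[26,7],[34,8],[39,17],[40,8],[49,0]]
[[8,8],[9,0],[10,7],[16,17],[26,14],[35,8],[39,17],[40,8],[49,0]]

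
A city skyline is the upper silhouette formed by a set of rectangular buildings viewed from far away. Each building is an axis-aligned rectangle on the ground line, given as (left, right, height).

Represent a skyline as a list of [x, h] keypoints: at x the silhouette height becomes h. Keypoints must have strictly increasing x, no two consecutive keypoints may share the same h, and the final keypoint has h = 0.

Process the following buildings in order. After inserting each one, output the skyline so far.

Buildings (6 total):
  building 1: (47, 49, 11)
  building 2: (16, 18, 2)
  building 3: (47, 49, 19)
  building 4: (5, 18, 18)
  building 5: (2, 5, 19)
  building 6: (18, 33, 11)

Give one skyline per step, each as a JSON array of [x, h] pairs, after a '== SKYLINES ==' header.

== SKYLINES ==
[[47,11],[49,0]]
[[16,2],[18,0],[47,11],[49,0]]
[[16,2],[18,0],[47,19],[49,0]]
[[5,18],[18,0],[47,19],[49,0]]
[[2,19],[5,18],[18,0],[47,19],[49,0]]
[[2,19],[5,18],[18,11],[33,0],[47,19],[49,0]]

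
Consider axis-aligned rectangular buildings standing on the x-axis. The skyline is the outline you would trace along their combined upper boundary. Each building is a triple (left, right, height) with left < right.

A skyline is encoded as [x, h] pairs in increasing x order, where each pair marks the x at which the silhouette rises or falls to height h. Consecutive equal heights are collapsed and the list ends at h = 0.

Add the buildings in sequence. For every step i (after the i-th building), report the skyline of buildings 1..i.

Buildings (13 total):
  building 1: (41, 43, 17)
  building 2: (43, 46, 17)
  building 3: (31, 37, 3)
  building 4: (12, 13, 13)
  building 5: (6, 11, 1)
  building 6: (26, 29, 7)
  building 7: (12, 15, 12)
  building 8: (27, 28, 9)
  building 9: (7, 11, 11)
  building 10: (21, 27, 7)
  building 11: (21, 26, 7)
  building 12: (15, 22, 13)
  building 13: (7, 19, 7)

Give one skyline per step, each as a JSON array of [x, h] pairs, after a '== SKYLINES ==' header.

== SKYLINES ==
[[41,17],[43,0]]
[[41,17],[46,0]]
[[31,3],[37,0],[41,17],[46,0]]
[[12,13],[13,0],[31,3],[37,0],[41,17],[46,0]]
[[6,1],[11,0],[12,13],[13,0],[31,3],[37,0],[41,17],[46,0]]
[[6,1],[11,0],[12,13],[13,0],[26,7],[29,0],[31,3],[37,0],[41,17],[46,0]]
[[6,1],[11,0],[12,13],[13,12],[15,0],[26,7],[29,0],[31,3],[37,0],[41,17],[46,0]]
[[6,1],[11,0],[12,13],[13,12],[15,0],[26,7],[27,9],[28,7],[29,0],[31,3],[37,0],[41,17],[46,0]]
[[6,1],[7,11],[11,0],[12,13],[13,12],[15,0],[26,7],[27,9],[28,7],[29,0],[31,3],[37,0],[41,17],[46,0]]
[[6,1],[7,11],[11,0],[12,13],[13,12],[15,0],[21,7],[27,9],[28,7],[29,0],[31,3],[37,0],[41,17],[46,0]]
[[6,1],[7,11],[11,0],[12,13],[13,12],[15,0],[21,7],[27,9],[28,7],[29,0],[31,3],[37,0],[41,17],[46,0]]
[[6,1],[7,11],[11,0],[12,13],[13,12],[15,13],[22,7],[27,9],[28,7],[29,0],[31,3],[37,0],[41,17],[46,0]]
[[6,1],[7,11],[11,7],[12,13],[13,12],[15,13],[22,7],[27,9],[28,7],[29,0],[31,3],[37,0],[41,17],[46,0]]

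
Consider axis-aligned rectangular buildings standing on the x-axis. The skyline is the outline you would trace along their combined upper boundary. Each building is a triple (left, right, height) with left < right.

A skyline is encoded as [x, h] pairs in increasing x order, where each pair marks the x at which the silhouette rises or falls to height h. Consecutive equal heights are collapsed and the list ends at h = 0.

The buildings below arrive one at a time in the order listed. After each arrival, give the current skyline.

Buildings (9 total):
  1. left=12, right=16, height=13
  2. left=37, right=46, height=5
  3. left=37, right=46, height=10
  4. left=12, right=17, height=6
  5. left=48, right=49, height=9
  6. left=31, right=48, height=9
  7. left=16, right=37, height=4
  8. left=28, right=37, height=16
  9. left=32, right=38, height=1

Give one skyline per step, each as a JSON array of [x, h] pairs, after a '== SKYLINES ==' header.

== SKYLINES ==
[[12,13],[16,0]]
[[12,13],[16,0],[37,5],[46,0]]
[[12,13],[16,0],[37,10],[46,0]]
[[12,13],[16,6],[17,0],[37,10],[46,0]]
[[12,13],[16,6],[17,0],[37,10],[46,0],[48,9],[49,0]]
[[12,13],[16,6],[17,0],[31,9],[37,10],[46,9],[49,0]]
[[12,13],[16,6],[17,4],[31,9],[37,10],[46,9],[49,0]]
[[12,13],[16,6],[17,4],[28,16],[37,10],[46,9],[49,0]]
[[12,13],[16,6],[17,4],[28,16],[37,10],[46,9],[49,0]]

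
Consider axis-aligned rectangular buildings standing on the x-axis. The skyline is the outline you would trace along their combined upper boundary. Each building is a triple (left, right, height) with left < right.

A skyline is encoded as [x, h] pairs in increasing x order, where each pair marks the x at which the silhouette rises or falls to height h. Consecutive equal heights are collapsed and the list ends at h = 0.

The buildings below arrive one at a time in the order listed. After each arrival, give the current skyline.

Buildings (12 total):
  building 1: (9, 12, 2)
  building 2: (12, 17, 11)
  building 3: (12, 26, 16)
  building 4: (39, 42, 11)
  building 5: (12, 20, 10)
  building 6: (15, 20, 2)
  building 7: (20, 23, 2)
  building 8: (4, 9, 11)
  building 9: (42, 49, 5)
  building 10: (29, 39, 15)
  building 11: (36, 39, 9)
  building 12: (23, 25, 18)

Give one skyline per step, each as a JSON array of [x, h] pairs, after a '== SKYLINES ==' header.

== SKYLINES ==
[[9,2],[12,0]]
[[9,2],[12,11],[17,0]]
[[9,2],[12,16],[26,0]]
[[9,2],[12,16],[26,0],[39,11],[42,0]]
[[9,2],[12,16],[26,0],[39,11],[42,0]]
[[9,2],[12,16],[26,0],[39,11],[42,0]]
[[9,2],[12,16],[26,0],[39,11],[42,0]]
[[4,11],[9,2],[12,16],[26,0],[39,11],[42,0]]
[[4,11],[9,2],[12,16],[26,0],[39,11],[42,5],[49,0]]
[[4,11],[9,2],[12,16],[26,0],[29,15],[39,11],[42,5],[49,0]]
[[4,11],[9,2],[12,16],[26,0],[29,15],[39,11],[42,5],[49,0]]
[[4,11],[9,2],[12,16],[23,18],[25,16],[26,0],[29,15],[39,11],[42,5],[49,0]]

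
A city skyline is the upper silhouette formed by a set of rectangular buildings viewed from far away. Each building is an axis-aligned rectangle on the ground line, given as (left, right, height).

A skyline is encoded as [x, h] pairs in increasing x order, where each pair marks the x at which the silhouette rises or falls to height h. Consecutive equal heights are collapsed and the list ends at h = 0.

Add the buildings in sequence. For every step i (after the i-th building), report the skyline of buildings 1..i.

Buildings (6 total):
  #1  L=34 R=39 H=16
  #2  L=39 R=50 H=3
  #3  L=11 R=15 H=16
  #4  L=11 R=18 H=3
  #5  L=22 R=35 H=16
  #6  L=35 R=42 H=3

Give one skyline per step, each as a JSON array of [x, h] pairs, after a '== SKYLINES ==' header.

== SKYLINES ==
[[34,16],[39,0]]
[[34,16],[39,3],[50,0]]
[[11,16],[15,0],[34,16],[39,3],[50,0]]
[[11,16],[15,3],[18,0],[34,16],[39,3],[50,0]]
[[11,16],[15,3],[18,0],[22,16],[39,3],[50,0]]
[[11,16],[15,3],[18,0],[22,16],[39,3],[50,0]]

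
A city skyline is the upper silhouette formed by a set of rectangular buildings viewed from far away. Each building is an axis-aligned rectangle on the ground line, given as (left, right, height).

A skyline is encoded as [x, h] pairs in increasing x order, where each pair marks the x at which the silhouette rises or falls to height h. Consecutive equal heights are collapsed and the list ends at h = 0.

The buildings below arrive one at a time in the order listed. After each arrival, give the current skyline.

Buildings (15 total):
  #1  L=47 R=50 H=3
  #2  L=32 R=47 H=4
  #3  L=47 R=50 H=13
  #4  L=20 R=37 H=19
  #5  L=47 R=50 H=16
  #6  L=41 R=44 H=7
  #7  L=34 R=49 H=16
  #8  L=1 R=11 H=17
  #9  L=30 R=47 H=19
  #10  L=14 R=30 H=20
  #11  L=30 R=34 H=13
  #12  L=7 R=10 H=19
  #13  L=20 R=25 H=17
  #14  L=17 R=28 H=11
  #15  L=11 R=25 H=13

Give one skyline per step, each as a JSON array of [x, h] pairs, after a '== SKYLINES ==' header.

== SKYLINES ==
[[47,3],[50,0]]
[[32,4],[47,3],[50,0]]
[[32,4],[47,13],[50,0]]
[[20,19],[37,4],[47,13],[50,0]]
[[20,19],[37,4],[47,16],[50,0]]
[[20,19],[37,4],[41,7],[44,4],[47,16],[50,0]]
[[20,19],[37,16],[50,0]]
[[1,17],[11,0],[20,19],[37,16],[50,0]]
[[1,17],[11,0],[20,19],[47,16],[50,0]]
[[1,17],[11,0],[14,20],[30,19],[47,16],[50,0]]
[[1,17],[11,0],[14,20],[30,19],[47,16],[50,0]]
[[1,17],[7,19],[10,17],[11,0],[14,20],[30,19],[47,16],[50,0]]
[[1,17],[7,19],[10,17],[11,0],[14,20],[30,19],[47,16],[50,0]]
[[1,17],[7,19],[10,17],[11,0],[14,20],[30,19],[47,16],[50,0]]
[[1,17],[7,19],[10,17],[11,13],[14,20],[30,19],[47,16],[50,0]]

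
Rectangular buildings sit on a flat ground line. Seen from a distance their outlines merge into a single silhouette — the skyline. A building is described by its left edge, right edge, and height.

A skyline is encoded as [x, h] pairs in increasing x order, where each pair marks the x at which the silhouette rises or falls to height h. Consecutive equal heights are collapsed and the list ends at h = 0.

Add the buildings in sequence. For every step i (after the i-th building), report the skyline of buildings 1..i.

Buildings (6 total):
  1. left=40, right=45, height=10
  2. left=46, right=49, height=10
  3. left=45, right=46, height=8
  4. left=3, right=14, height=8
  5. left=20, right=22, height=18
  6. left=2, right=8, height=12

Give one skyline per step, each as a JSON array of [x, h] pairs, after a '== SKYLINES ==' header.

== SKYLINES ==
[[40,10],[45,0]]
[[40,10],[45,0],[46,10],[49,0]]
[[40,10],[45,8],[46,10],[49,0]]
[[3,8],[14,0],[40,10],[45,8],[46,10],[49,0]]
[[3,8],[14,0],[20,18],[22,0],[40,10],[45,8],[46,10],[49,0]]
[[2,12],[8,8],[14,0],[20,18],[22,0],[40,10],[45,8],[46,10],[49,0]]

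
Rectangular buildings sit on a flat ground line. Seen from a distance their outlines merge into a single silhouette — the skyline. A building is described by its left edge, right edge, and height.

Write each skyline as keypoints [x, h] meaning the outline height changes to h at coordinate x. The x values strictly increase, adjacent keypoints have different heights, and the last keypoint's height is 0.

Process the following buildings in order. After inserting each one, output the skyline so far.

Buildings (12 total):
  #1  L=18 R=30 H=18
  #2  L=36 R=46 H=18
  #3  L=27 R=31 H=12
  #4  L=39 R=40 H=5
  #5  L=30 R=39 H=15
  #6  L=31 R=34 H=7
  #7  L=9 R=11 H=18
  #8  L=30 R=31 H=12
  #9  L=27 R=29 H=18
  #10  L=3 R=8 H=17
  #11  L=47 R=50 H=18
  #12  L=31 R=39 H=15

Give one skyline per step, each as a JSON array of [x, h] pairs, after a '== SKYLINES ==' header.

== SKYLINES ==
[[18,18],[30,0]]
[[18,18],[30,0],[36,18],[46,0]]
[[18,18],[30,12],[31,0],[36,18],[46,0]]
[[18,18],[30,12],[31,0],[36,18],[46,0]]
[[18,18],[30,15],[36,18],[46,0]]
[[18,18],[30,15],[36,18],[46,0]]
[[9,18],[11,0],[18,18],[30,15],[36,18],[46,0]]
[[9,18],[11,0],[18,18],[30,15],[36,18],[46,0]]
[[9,18],[11,0],[18,18],[30,15],[36,18],[46,0]]
[[3,17],[8,0],[9,18],[11,0],[18,18],[30,15],[36,18],[46,0]]
[[3,17],[8,0],[9,18],[11,0],[18,18],[30,15],[36,18],[46,0],[47,18],[50,0]]
[[3,17],[8,0],[9,18],[11,0],[18,18],[30,15],[36,18],[46,0],[47,18],[50,0]]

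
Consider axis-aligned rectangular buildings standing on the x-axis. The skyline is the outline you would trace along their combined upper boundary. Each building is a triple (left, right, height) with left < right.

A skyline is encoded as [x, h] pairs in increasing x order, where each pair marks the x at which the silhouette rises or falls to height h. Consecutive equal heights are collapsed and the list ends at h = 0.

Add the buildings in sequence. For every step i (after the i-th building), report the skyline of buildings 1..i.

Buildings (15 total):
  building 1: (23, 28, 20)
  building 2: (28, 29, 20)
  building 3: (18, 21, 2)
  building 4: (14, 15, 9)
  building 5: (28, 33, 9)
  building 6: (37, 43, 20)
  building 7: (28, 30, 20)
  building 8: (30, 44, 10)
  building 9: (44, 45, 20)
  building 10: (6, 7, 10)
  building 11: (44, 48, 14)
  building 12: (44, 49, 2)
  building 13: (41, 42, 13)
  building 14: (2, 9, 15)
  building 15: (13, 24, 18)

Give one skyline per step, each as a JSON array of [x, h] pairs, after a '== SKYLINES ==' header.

== SKYLINES ==
[[23,20],[28,0]]
[[23,20],[29,0]]
[[18,2],[21,0],[23,20],[29,0]]
[[14,9],[15,0],[18,2],[21,0],[23,20],[29,0]]
[[14,9],[15,0],[18,2],[21,0],[23,20],[29,9],[33,0]]
[[14,9],[15,0],[18,2],[21,0],[23,20],[29,9],[33,0],[37,20],[43,0]]
[[14,9],[15,0],[18,2],[21,0],[23,20],[30,9],[33,0],[37,20],[43,0]]
[[14,9],[15,0],[18,2],[21,0],[23,20],[30,10],[37,20],[43,10],[44,0]]
[[14,9],[15,0],[18,2],[21,0],[23,20],[30,10],[37,20],[43,10],[44,20],[45,0]]
[[6,10],[7,0],[14,9],[15,0],[18,2],[21,0],[23,20],[30,10],[37,20],[43,10],[44,20],[45,0]]
[[6,10],[7,0],[14,9],[15,0],[18,2],[21,0],[23,20],[30,10],[37,20],[43,10],[44,20],[45,14],[48,0]]
[[6,10],[7,0],[14,9],[15,0],[18,2],[21,0],[23,20],[30,10],[37,20],[43,10],[44,20],[45,14],[48,2],[49,0]]
[[6,10],[7,0],[14,9],[15,0],[18,2],[21,0],[23,20],[30,10],[37,20],[43,10],[44,20],[45,14],[48,2],[49,0]]
[[2,15],[9,0],[14,9],[15,0],[18,2],[21,0],[23,20],[30,10],[37,20],[43,10],[44,20],[45,14],[48,2],[49,0]]
[[2,15],[9,0],[13,18],[23,20],[30,10],[37,20],[43,10],[44,20],[45,14],[48,2],[49,0]]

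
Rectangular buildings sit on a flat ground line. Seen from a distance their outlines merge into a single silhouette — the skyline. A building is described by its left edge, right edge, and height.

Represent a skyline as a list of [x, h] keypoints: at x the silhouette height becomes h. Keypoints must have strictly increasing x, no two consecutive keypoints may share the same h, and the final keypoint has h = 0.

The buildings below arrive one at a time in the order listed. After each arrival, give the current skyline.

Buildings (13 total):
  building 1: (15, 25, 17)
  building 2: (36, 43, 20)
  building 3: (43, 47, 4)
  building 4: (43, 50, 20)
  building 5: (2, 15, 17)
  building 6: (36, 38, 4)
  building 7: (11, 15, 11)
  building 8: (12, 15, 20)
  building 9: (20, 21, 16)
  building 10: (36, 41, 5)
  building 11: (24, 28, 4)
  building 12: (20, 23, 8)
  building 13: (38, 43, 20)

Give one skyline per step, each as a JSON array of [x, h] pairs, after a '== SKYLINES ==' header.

== SKYLINES ==
[[15,17],[25,0]]
[[15,17],[25,0],[36,20],[43,0]]
[[15,17],[25,0],[36,20],[43,4],[47,0]]
[[15,17],[25,0],[36,20],[50,0]]
[[2,17],[25,0],[36,20],[50,0]]
[[2,17],[25,0],[36,20],[50,0]]
[[2,17],[25,0],[36,20],[50,0]]
[[2,17],[12,20],[15,17],[25,0],[36,20],[50,0]]
[[2,17],[12,20],[15,17],[25,0],[36,20],[50,0]]
[[2,17],[12,20],[15,17],[25,0],[36,20],[50,0]]
[[2,17],[12,20],[15,17],[25,4],[28,0],[36,20],[50,0]]
[[2,17],[12,20],[15,17],[25,4],[28,0],[36,20],[50,0]]
[[2,17],[12,20],[15,17],[25,4],[28,0],[36,20],[50,0]]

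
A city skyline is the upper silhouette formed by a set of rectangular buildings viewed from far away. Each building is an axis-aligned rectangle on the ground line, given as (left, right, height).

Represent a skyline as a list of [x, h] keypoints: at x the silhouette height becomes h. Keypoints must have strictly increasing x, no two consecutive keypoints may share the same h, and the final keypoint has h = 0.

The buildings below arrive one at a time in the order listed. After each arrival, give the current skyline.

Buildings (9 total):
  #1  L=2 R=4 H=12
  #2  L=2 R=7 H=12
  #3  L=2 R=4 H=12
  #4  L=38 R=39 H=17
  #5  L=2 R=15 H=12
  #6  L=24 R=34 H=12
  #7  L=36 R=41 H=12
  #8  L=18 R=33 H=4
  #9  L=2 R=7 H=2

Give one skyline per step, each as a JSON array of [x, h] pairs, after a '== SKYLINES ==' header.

== SKYLINES ==
[[2,12],[4,0]]
[[2,12],[7,0]]
[[2,12],[7,0]]
[[2,12],[7,0],[38,17],[39,0]]
[[2,12],[15,0],[38,17],[39,0]]
[[2,12],[15,0],[24,12],[34,0],[38,17],[39,0]]
[[2,12],[15,0],[24,12],[34,0],[36,12],[38,17],[39,12],[41,0]]
[[2,12],[15,0],[18,4],[24,12],[34,0],[36,12],[38,17],[39,12],[41,0]]
[[2,12],[15,0],[18,4],[24,12],[34,0],[36,12],[38,17],[39,12],[41,0]]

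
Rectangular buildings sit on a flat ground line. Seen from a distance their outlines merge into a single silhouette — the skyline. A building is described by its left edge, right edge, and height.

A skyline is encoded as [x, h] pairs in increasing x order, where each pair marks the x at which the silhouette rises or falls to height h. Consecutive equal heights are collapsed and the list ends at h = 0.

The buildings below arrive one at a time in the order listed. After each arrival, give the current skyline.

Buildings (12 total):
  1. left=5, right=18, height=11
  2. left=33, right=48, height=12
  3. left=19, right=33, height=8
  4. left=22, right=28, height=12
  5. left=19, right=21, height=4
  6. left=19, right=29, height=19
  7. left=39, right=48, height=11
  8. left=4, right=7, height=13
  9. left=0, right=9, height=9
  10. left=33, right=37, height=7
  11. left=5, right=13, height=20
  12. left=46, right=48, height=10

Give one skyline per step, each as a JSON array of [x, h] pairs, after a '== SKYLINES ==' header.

== SKYLINES ==
[[5,11],[18,0]]
[[5,11],[18,0],[33,12],[48,0]]
[[5,11],[18,0],[19,8],[33,12],[48,0]]
[[5,11],[18,0],[19,8],[22,12],[28,8],[33,12],[48,0]]
[[5,11],[18,0],[19,8],[22,12],[28,8],[33,12],[48,0]]
[[5,11],[18,0],[19,19],[29,8],[33,12],[48,0]]
[[5,11],[18,0],[19,19],[29,8],[33,12],[48,0]]
[[4,13],[7,11],[18,0],[19,19],[29,8],[33,12],[48,0]]
[[0,9],[4,13],[7,11],[18,0],[19,19],[29,8],[33,12],[48,0]]
[[0,9],[4,13],[7,11],[18,0],[19,19],[29,8],[33,12],[48,0]]
[[0,9],[4,13],[5,20],[13,11],[18,0],[19,19],[29,8],[33,12],[48,0]]
[[0,9],[4,13],[5,20],[13,11],[18,0],[19,19],[29,8],[33,12],[48,0]]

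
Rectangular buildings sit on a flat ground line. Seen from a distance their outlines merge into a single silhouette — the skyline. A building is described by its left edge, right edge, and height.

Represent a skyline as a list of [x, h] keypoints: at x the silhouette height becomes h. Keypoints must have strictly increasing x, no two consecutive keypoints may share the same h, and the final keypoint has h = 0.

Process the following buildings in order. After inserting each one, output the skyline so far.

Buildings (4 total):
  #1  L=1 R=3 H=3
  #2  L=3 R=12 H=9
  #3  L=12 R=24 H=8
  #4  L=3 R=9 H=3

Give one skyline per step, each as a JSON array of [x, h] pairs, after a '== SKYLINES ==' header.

== SKYLINES ==
[[1,3],[3,0]]
[[1,3],[3,9],[12,0]]
[[1,3],[3,9],[12,8],[24,0]]
[[1,3],[3,9],[12,8],[24,0]]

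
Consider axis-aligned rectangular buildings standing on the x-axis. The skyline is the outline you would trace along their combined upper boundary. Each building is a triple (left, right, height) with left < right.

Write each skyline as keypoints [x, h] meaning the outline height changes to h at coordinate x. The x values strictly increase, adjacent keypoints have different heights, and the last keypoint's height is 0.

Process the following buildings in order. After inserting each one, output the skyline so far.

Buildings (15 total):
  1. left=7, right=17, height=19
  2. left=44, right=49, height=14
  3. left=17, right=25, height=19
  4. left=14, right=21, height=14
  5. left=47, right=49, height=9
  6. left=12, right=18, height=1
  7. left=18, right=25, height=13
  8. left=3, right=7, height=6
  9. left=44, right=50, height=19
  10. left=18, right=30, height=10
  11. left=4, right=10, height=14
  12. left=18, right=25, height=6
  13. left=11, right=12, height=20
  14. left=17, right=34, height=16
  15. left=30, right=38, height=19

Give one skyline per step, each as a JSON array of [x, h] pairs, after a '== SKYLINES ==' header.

== SKYLINES ==
[[7,19],[17,0]]
[[7,19],[17,0],[44,14],[49,0]]
[[7,19],[25,0],[44,14],[49,0]]
[[7,19],[25,0],[44,14],[49,0]]
[[7,19],[25,0],[44,14],[49,0]]
[[7,19],[25,0],[44,14],[49,0]]
[[7,19],[25,0],[44,14],[49,0]]
[[3,6],[7,19],[25,0],[44,14],[49,0]]
[[3,6],[7,19],[25,0],[44,19],[50,0]]
[[3,6],[7,19],[25,10],[30,0],[44,19],[50,0]]
[[3,6],[4,14],[7,19],[25,10],[30,0],[44,19],[50,0]]
[[3,6],[4,14],[7,19],[25,10],[30,0],[44,19],[50,0]]
[[3,6],[4,14],[7,19],[11,20],[12,19],[25,10],[30,0],[44,19],[50,0]]
[[3,6],[4,14],[7,19],[11,20],[12,19],[25,16],[34,0],[44,19],[50,0]]
[[3,6],[4,14],[7,19],[11,20],[12,19],[25,16],[30,19],[38,0],[44,19],[50,0]]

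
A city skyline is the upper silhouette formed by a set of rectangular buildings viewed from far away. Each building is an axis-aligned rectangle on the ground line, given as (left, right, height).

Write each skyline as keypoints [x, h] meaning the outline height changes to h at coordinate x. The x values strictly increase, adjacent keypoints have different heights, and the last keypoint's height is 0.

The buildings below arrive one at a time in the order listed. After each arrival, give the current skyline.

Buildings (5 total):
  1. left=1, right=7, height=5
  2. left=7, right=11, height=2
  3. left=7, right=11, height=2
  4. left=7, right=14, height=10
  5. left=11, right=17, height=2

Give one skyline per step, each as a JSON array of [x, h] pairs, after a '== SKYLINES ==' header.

== SKYLINES ==
[[1,5],[7,0]]
[[1,5],[7,2],[11,0]]
[[1,5],[7,2],[11,0]]
[[1,5],[7,10],[14,0]]
[[1,5],[7,10],[14,2],[17,0]]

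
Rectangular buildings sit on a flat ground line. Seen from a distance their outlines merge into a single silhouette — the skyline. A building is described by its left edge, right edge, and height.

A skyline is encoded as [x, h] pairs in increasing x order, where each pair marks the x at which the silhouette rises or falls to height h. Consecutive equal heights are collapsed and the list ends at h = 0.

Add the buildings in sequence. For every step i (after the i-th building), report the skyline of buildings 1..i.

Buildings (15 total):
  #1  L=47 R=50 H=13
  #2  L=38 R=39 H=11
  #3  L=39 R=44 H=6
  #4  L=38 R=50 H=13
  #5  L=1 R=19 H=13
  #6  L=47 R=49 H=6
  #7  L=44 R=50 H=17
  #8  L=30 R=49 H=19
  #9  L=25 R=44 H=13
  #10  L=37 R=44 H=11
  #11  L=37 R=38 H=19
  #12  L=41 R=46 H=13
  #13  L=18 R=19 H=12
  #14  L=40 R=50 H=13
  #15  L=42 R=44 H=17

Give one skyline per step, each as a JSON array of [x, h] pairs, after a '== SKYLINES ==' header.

== SKYLINES ==
[[47,13],[50,0]]
[[38,11],[39,0],[47,13],[50,0]]
[[38,11],[39,6],[44,0],[47,13],[50,0]]
[[38,13],[50,0]]
[[1,13],[19,0],[38,13],[50,0]]
[[1,13],[19,0],[38,13],[50,0]]
[[1,13],[19,0],[38,13],[44,17],[50,0]]
[[1,13],[19,0],[30,19],[49,17],[50,0]]
[[1,13],[19,0],[25,13],[30,19],[49,17],[50,0]]
[[1,13],[19,0],[25,13],[30,19],[49,17],[50,0]]
[[1,13],[19,0],[25,13],[30,19],[49,17],[50,0]]
[[1,13],[19,0],[25,13],[30,19],[49,17],[50,0]]
[[1,13],[19,0],[25,13],[30,19],[49,17],[50,0]]
[[1,13],[19,0],[25,13],[30,19],[49,17],[50,0]]
[[1,13],[19,0],[25,13],[30,19],[49,17],[50,0]]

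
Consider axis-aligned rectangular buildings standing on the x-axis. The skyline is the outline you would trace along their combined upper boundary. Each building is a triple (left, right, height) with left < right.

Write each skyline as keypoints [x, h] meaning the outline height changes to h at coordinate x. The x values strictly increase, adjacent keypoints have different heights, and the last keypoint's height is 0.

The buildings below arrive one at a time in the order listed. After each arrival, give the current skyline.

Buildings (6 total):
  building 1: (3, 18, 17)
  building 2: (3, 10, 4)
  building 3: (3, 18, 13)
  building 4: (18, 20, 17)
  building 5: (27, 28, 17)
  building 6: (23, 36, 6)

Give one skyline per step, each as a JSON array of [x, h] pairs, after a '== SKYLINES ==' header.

== SKYLINES ==
[[3,17],[18,0]]
[[3,17],[18,0]]
[[3,17],[18,0]]
[[3,17],[20,0]]
[[3,17],[20,0],[27,17],[28,0]]
[[3,17],[20,0],[23,6],[27,17],[28,6],[36,0]]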